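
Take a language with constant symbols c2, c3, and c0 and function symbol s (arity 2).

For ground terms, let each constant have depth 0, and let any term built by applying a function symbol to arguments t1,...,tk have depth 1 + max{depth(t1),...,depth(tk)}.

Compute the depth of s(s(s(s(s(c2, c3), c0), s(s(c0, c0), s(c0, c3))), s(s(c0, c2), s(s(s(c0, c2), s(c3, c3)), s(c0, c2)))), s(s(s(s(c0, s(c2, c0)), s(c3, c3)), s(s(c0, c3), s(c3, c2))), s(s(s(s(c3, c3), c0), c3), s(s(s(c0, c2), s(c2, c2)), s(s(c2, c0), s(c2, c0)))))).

6

depth(s(c2, c3)) = 1 + max(0, 0) = 1
depth(s(s(c2, c3), c0)) = 1 + max(1, 0) = 2
depth(s(c0, c0)) = 1 + max(0, 0) = 1
depth(s(c0, c3)) = 1 + max(0, 0) = 1
depth(s(s(c0, c0), s(c0, c3))) = 1 + max(1, 1) = 2
depth(s(s(s(c2, c3), c0), s(s(c0, c0), s(c0, c3)))) = 1 + max(2, 2) = 3
depth(s(c0, c2)) = 1 + max(0, 0) = 1
depth(s(c3, c3)) = 1 + max(0, 0) = 1
depth(s(s(c0, c2), s(c3, c3))) = 1 + max(1, 1) = 2
depth(s(s(s(c0, c2), s(c3, c3)), s(c0, c2))) = 1 + max(2, 1) = 3
depth(s(s(c0, c2), s(s(s(c0, c2), s(c3, c3)), s(c0, c2)))) = 1 + max(1, 3) = 4
depth(s(s(s(s(c2, c3), c0), s(s(c0, c0), s(c0, c3))), s(s(c0, c2), s(s(s(c0, c2), s(c3, c3)), s(c0, c2))))) = 1 + max(3, 4) = 5
depth(s(c2, c0)) = 1 + max(0, 0) = 1
depth(s(c0, s(c2, c0))) = 1 + max(0, 1) = 2
depth(s(s(c0, s(c2, c0)), s(c3, c3))) = 1 + max(2, 1) = 3
depth(s(c3, c2)) = 1 + max(0, 0) = 1
depth(s(s(c0, c3), s(c3, c2))) = 1 + max(1, 1) = 2
depth(s(s(s(c0, s(c2, c0)), s(c3, c3)), s(s(c0, c3), s(c3, c2)))) = 1 + max(3, 2) = 4
depth(s(s(c3, c3), c0)) = 1 + max(1, 0) = 2
depth(s(s(s(c3, c3), c0), c3)) = 1 + max(2, 0) = 3
depth(s(c2, c2)) = 1 + max(0, 0) = 1
depth(s(s(c0, c2), s(c2, c2))) = 1 + max(1, 1) = 2
depth(s(s(c2, c0), s(c2, c0))) = 1 + max(1, 1) = 2
depth(s(s(s(c0, c2), s(c2, c2)), s(s(c2, c0), s(c2, c0)))) = 1 + max(2, 2) = 3
depth(s(s(s(s(c3, c3), c0), c3), s(s(s(c0, c2), s(c2, c2)), s(s(c2, c0), s(c2, c0))))) = 1 + max(3, 3) = 4
depth(s(s(s(s(c0, s(c2, c0)), s(c3, c3)), s(s(c0, c3), s(c3, c2))), s(s(s(s(c3, c3), c0), c3), s(s(s(c0, c2), s(c2, c2)), s(s(c2, c0), s(c2, c0)))))) = 1 + max(4, 4) = 5
depth(s(s(s(s(s(c2, c3), c0), s(s(c0, c0), s(c0, c3))), s(s(c0, c2), s(s(s(c0, c2), s(c3, c3)), s(c0, c2)))), s(s(s(s(c0, s(c2, c0)), s(c3, c3)), s(s(c0, c3), s(c3, c2))), s(s(s(s(c3, c3), c0), c3), s(s(s(c0, c2), s(c2, c2)), s(s(c2, c0), s(c2, c0))))))) = 1 + max(5, 5) = 6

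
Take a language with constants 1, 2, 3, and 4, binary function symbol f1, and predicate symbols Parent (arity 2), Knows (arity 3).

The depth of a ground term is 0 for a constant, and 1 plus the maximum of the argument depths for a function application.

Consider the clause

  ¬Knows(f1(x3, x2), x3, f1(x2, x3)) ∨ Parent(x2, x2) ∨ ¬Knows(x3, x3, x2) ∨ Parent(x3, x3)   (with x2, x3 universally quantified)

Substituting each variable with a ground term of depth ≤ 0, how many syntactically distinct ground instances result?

16

Ground terms of depth ≤ 0:
  Count level by level. With function symbols f1/2, the terms of depth ≤ k are the 4 constants together with each function applied to depth-≤(k−1) tuples, so N_k = 4 + N_{k-1}^2.
  N_0 = 4
  Explicitly: 1, 2, 3, 4.
So there are 4 ground terms available for substitution.
The clause has 2 distinct variables (x2, x3), each appearing in the body. In the free term algebra distinct substitutions yield syntactically distinct ground instances.
Number of ground instances = 4^2 = 16.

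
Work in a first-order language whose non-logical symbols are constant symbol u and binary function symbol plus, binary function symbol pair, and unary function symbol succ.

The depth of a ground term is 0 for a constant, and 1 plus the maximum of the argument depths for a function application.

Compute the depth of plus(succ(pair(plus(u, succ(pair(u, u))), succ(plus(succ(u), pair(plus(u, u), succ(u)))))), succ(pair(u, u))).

7

depth(pair(u, u)) = 1 + max(0, 0) = 1
depth(succ(pair(u, u))) = 1 + depth(pair(u, u)) = 1 + 1 = 2
depth(plus(u, succ(pair(u, u)))) = 1 + max(0, 2) = 3
depth(succ(u)) = 1 + depth(u) = 1 + 0 = 1
depth(plus(u, u)) = 1 + max(0, 0) = 1
depth(pair(plus(u, u), succ(u))) = 1 + max(1, 1) = 2
depth(plus(succ(u), pair(plus(u, u), succ(u)))) = 1 + max(1, 2) = 3
depth(succ(plus(succ(u), pair(plus(u, u), succ(u))))) = 1 + depth(plus(succ(u), pair(plus(u, u), succ(u)))) = 1 + 3 = 4
depth(pair(plus(u, succ(pair(u, u))), succ(plus(succ(u), pair(plus(u, u), succ(u)))))) = 1 + max(3, 4) = 5
depth(succ(pair(plus(u, succ(pair(u, u))), succ(plus(succ(u), pair(plus(u, u), succ(u))))))) = 1 + depth(pair(plus(u, succ(pair(u, u))), succ(plus(succ(u), pair(plus(u, u), succ(u)))))) = 1 + 5 = 6
depth(plus(succ(pair(plus(u, succ(pair(u, u))), succ(plus(succ(u), pair(plus(u, u), succ(u)))))), succ(pair(u, u)))) = 1 + max(6, 2) = 7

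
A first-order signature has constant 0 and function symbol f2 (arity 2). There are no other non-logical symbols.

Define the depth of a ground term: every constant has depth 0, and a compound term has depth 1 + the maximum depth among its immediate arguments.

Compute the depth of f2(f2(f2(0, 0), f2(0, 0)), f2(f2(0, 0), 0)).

depth(f2(0, 0)) = 1 + max(0, 0) = 1
depth(f2(f2(0, 0), f2(0, 0))) = 1 + max(1, 1) = 2
depth(f2(f2(0, 0), 0)) = 1 + max(1, 0) = 2
depth(f2(f2(f2(0, 0), f2(0, 0)), f2(f2(0, 0), 0))) = 1 + max(2, 2) = 3

3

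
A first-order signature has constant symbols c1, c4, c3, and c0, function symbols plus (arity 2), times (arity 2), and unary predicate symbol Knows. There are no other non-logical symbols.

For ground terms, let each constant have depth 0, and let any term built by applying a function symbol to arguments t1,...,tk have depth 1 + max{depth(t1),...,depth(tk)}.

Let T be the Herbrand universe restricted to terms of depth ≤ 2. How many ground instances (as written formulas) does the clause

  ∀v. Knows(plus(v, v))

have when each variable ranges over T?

Ground terms of depth ≤ 2:
  Let N_k = |{terms of depth ≤ k}|. Then N_0 = 4 and N_k = 4 + N_{k-1}^2 + N_{k-1}^2 for k ≥ 1 (one summand per function symbol, arity giving the exponent).
  N_0 = 4
  N_1 = 4 + 4^2 + 4^2 = 36
  N_2 = 4 + 36^2 + 36^2 = 2596
So there are 2596 ground terms available for substitution.
The clause has 1 distinct variable (v), which appears in the body. In the free term algebra distinct substitutions yield syntactically distinct ground instances.
Number of ground instances = 2596.

2596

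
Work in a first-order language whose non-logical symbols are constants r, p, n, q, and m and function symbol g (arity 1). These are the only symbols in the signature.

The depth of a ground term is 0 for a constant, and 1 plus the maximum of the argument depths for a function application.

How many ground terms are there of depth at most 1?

10

Let N_k count ground terms of depth at most k. Each non-constant term of depth ≤ k is some function symbol applied to depth-≤(k−1) arguments, giving N_k = 5 + N_{k-1}.
N_0 = 5
N_1 = 5 + 5 = 10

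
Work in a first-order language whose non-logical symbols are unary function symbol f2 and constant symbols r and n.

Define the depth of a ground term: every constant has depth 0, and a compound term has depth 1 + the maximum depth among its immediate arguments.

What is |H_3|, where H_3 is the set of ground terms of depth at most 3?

8

Count level by level. With function symbols f2/1, the terms of depth ≤ k are the 2 constants together with each function applied to depth-≤(k−1) tuples, so N_k = 2 + N_{k-1}.
N_0 = 2
N_1 = 2 + 2 = 4
N_2 = 2 + 4 = 6
N_3 = 2 + 6 = 8
Explicitly: r, n, f2(r), f2(n), f2(f2(r)), f2(f2(n)), f2(f2(f2(r))), f2(f2(f2(n))).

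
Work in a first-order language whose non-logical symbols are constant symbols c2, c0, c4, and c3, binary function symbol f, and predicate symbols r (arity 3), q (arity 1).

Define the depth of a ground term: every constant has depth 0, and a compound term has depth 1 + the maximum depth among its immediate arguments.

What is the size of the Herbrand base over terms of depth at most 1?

8020

First count ground terms of depth ≤ 1.
Let N_k = |{terms of depth ≤ k}|. Then N_0 = 4 and N_k = 4 + N_{k-1}^2 for k ≥ 1 (one summand per function symbol, arity giving the exponent).
N_0 = 4
N_1 = 4 + 4^2 = 20
So |H| = 20.
A ground atom is a predicate applied to a tuple of terms from H, so the count is the sum over predicates of |H|^arity:
  r: 20^3 = 8000;  q: 20
Total ground atoms: 8000 + 20 = 8020.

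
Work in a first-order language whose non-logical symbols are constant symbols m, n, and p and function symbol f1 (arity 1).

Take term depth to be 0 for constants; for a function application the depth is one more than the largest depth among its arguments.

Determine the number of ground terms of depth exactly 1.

3

If N_k denotes the number of depth-≤k ground terms, the 3 constants give N_0 = 3, and each function symbol of arity r contributes N_{k-1}^r new terms at level k: N_k = 3 + N_{k-1}.
N_0 = 3
N_1 = 3 + 3 = 6
Terms of depth exactly 1: N_1 − N_0 = 6 − 3 = 3.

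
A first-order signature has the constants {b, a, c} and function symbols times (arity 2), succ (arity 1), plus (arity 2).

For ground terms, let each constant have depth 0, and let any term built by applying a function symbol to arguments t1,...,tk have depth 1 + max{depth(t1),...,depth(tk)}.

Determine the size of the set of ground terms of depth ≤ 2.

1179

If N_k denotes the number of depth-≤k ground terms, the 3 constants give N_0 = 3, and each function symbol of arity r contributes N_{k-1}^r new terms at level k: N_k = 3 + N_{k-1}^2 + N_{k-1} + N_{k-1}^2.
N_0 = 3
N_1 = 3 + 3^2 + 3 + 3^2 = 24
N_2 = 3 + 24^2 + 24 + 24^2 = 1179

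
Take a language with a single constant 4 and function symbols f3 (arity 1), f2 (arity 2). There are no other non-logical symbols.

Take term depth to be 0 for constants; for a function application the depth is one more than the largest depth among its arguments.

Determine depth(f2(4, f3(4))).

2

depth(f3(4)) = 1 + depth(4) = 1 + 0 = 1
depth(f2(4, f3(4))) = 1 + max(0, 1) = 2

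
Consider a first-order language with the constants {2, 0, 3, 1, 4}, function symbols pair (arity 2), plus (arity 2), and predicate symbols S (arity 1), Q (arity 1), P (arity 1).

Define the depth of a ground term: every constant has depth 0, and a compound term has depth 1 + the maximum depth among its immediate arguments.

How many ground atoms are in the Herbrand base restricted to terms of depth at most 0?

First count ground terms of depth ≤ 0.
Let N_k = |{terms of depth ≤ k}|. Then N_0 = 5 and N_k = 5 + N_{k-1}^2 + N_{k-1}^2 for k ≥ 1 (one summand per function symbol, arity giving the exponent).
N_0 = 5
Explicitly: 2, 0, 3, 1, 4.
So |H| = 5.
A ground atom is a predicate applied to a tuple of terms from H, so the count is the sum over predicates of |H|^arity:
  S: 5;  Q: 5;  P: 5
Total ground atoms: 5 + 5 + 5 = 15.

15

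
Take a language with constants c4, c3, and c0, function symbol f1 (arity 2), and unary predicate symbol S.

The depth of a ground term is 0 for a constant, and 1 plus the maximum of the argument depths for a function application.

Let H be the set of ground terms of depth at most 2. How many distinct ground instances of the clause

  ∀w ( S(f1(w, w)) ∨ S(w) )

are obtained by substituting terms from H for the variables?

147

Ground terms of depth ≤ 2:
  If N_k denotes the number of depth-≤k ground terms, the 3 constants give N_0 = 3, and each function symbol of arity r contributes N_{k-1}^r new terms at level k: N_k = 3 + N_{k-1}^2.
  N_0 = 3
  N_1 = 3 + 3^2 = 12
  N_2 = 3 + 12^2 = 147
So there are 147 ground terms available for substitution.
There is 1 variable to instantiate (w),  occurring in at least one literal, so different choices give different ground instances.
Number of ground instances = 147.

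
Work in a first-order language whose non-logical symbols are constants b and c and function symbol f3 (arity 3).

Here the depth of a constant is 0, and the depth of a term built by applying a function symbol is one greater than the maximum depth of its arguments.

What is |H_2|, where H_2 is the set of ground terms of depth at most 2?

1002

Let N_k = |{terms of depth ≤ k}|. Then N_0 = 2 and N_k = 2 + N_{k-1}^3 for k ≥ 1 (one summand per function symbol, arity giving the exponent).
N_0 = 2
N_1 = 2 + 2^3 = 10
N_2 = 2 + 10^3 = 1002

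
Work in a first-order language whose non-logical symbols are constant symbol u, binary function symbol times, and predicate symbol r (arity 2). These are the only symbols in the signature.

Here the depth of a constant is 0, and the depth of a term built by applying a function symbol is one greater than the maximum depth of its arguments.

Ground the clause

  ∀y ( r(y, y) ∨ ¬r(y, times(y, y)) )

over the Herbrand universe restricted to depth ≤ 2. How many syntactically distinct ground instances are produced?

Ground terms of depth ≤ 2:
  Let N_k count ground terms of depth at most k. Each non-constant term of depth ≤ k is some function symbol applied to depth-≤(k−1) arguments, giving N_k = 1 + N_{k-1}^2.
  N_0 = 1
  N_1 = 1 + 1^2 = 2
  N_2 = 1 + 2^2 = 5
So there are 5 ground terms available for substitution.
The clause has 1 distinct variable (y), which appears in the body. In the free term algebra distinct substitutions yield syntactically distinct ground instances.
Number of ground instances = 5.

5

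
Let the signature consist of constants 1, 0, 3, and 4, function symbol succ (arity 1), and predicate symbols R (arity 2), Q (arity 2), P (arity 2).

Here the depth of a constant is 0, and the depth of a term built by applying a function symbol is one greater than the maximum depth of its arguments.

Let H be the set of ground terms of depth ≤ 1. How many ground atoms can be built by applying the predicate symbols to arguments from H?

First count ground terms of depth ≤ 1.
Let N_k = |{terms of depth ≤ k}|. Then N_0 = 4 and N_k = 4 + N_{k-1} for k ≥ 1 (one summand per function symbol, arity giving the exponent).
N_0 = 4
N_1 = 4 + 4 = 8
So |H| = 8.
Ground atoms are formed by filling each argument slot of a predicate with a term from H, so an r-ary predicate gives |H|^r atoms:
  R: 8^2 = 64;  Q: 8^2 = 64;  P: 8^2 = 64
Total ground atoms: 64 + 64 + 64 = 192.

192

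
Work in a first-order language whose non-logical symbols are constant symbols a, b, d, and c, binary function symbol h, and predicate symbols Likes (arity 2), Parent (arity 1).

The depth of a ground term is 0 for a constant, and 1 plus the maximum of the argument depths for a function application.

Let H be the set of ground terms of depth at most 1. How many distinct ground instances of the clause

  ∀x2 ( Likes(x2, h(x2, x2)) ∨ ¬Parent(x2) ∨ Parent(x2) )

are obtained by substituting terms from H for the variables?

Ground terms of depth ≤ 1:
  Let N_k = |{terms of depth ≤ k}|. Then N_0 = 4 and N_k = 4 + N_{k-1}^2 for k ≥ 1 (one summand per function symbol, arity giving the exponent).
  N_0 = 4
  N_1 = 4 + 4^2 = 20
So there are 20 ground terms available for substitution.
The clause has 1 distinct variable (x2), which appears in the body. In the free term algebra distinct substitutions yield syntactically distinct ground instances.
Number of ground instances = 20.

20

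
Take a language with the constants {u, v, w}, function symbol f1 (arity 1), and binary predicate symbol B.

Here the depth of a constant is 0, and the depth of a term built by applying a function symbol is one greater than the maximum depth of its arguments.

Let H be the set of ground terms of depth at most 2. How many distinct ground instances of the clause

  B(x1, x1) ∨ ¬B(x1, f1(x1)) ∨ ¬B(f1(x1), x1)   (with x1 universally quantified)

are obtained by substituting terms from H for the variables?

Ground terms of depth ≤ 2:
  Count level by level. With function symbols f1/1, the terms of depth ≤ k are the 3 constants together with each function applied to depth-≤(k−1) tuples, so N_k = 3 + N_{k-1}.
  N_0 = 3
  N_1 = 3 + 3 = 6
  N_2 = 3 + 6 = 9
So there are 9 ground terms available for substitution.
There is 1 variable to instantiate (x1),  occurring in at least one literal, so different choices give different ground instances.
Number of ground instances = 9.

9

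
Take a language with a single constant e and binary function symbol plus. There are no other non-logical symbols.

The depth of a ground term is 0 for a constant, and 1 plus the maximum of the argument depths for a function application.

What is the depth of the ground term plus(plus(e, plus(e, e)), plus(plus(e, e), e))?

depth(plus(e, e)) = 1 + max(0, 0) = 1
depth(plus(e, plus(e, e))) = 1 + max(0, 1) = 2
depth(plus(plus(e, e), e)) = 1 + max(1, 0) = 2
depth(plus(plus(e, plus(e, e)), plus(plus(e, e), e))) = 1 + max(2, 2) = 3

3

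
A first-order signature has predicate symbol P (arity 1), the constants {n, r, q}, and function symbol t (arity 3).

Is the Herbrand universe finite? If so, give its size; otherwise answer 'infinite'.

The signature has at least one function symbol (t, arity 3) and at least one constant (n).
Iterating t gives infinitely many distinct ground terms: n, t(n, n, n), t(t(n, n, n), t(n, n, n), t(n, n, n)), ...
So the Herbrand universe is infinite.

infinite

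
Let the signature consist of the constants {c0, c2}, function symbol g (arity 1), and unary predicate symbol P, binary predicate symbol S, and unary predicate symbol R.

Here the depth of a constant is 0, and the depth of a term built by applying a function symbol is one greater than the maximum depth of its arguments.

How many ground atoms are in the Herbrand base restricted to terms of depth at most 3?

First count ground terms of depth ≤ 3.
Let N_k count ground terms of depth at most k. Each non-constant term of depth ≤ k is some function symbol applied to depth-≤(k−1) arguments, giving N_k = 2 + N_{k-1}.
N_0 = 2
N_1 = 2 + 2 = 4
N_2 = 2 + 4 = 6
N_3 = 2 + 6 = 8
So |H| = 8.
A ground atom is a predicate applied to a tuple of terms from H, so the count is the sum over predicates of |H|^arity:
  P: 8;  S: 8^2 = 64;  R: 8
Total ground atoms: 8 + 64 + 8 = 80.

80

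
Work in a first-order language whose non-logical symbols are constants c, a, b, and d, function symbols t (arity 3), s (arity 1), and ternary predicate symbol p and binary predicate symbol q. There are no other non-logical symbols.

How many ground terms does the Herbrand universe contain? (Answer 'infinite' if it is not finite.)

The signature has at least one function symbol (t, arity 3) and at least one constant (c).
Iterating t gives infinitely many distinct ground terms: c, t(c, c, c), t(t(c, c, c), t(c, c, c), t(c, c, c)), ...
So the Herbrand universe is infinite.

infinite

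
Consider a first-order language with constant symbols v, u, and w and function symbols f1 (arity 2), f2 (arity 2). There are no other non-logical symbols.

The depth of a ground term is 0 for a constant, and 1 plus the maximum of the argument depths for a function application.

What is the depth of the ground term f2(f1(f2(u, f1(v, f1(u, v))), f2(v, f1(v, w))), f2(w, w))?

5

depth(f1(u, v)) = 1 + max(0, 0) = 1
depth(f1(v, f1(u, v))) = 1 + max(0, 1) = 2
depth(f2(u, f1(v, f1(u, v)))) = 1 + max(0, 2) = 3
depth(f1(v, w)) = 1 + max(0, 0) = 1
depth(f2(v, f1(v, w))) = 1 + max(0, 1) = 2
depth(f1(f2(u, f1(v, f1(u, v))), f2(v, f1(v, w)))) = 1 + max(3, 2) = 4
depth(f2(w, w)) = 1 + max(0, 0) = 1
depth(f2(f1(f2(u, f1(v, f1(u, v))), f2(v, f1(v, w))), f2(w, w))) = 1 + max(4, 1) = 5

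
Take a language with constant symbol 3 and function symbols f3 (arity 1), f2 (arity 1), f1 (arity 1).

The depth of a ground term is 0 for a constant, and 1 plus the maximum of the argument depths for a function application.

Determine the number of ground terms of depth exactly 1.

3

Write N_k for the number of ground terms of depth ≤ k. A term of depth ≤ k is either a constant or a function symbol applied to arguments of depth ≤ k−1, so N_k = 1 + N_{k-1} + N_{k-1} + N_{k-1}.
N_0 = 1
N_1 = 1 + 1 + 1 + 1 = 4
Terms of depth exactly 1: N_1 − N_0 = 4 − 1 = 3.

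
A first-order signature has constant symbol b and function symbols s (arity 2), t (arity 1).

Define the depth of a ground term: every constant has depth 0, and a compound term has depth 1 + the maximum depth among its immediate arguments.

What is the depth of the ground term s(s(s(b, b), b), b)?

3

depth(s(b, b)) = 1 + max(0, 0) = 1
depth(s(s(b, b), b)) = 1 + max(1, 0) = 2
depth(s(s(s(b, b), b), b)) = 1 + max(2, 0) = 3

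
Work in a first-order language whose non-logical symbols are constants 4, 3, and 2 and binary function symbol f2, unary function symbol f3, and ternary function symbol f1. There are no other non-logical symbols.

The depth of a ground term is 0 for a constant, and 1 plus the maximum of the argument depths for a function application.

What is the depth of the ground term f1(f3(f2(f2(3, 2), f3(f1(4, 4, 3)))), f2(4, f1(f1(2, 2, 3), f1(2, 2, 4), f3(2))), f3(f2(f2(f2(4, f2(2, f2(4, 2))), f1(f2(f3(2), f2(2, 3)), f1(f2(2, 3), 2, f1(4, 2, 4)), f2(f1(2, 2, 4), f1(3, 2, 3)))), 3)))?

depth(f2(3, 2)) = 1 + max(0, 0) = 1
depth(f1(4, 4, 3)) = 1 + max(0, 0, 0) = 1
depth(f3(f1(4, 4, 3))) = 1 + depth(f1(4, 4, 3)) = 1 + 1 = 2
depth(f2(f2(3, 2), f3(f1(4, 4, 3)))) = 1 + max(1, 2) = 3
depth(f3(f2(f2(3, 2), f3(f1(4, 4, 3))))) = 1 + depth(f2(f2(3, 2), f3(f1(4, 4, 3)))) = 1 + 3 = 4
depth(f1(2, 2, 3)) = 1 + max(0, 0, 0) = 1
depth(f1(2, 2, 4)) = 1 + max(0, 0, 0) = 1
depth(f3(2)) = 1 + depth(2) = 1 + 0 = 1
depth(f1(f1(2, 2, 3), f1(2, 2, 4), f3(2))) = 1 + max(1, 1, 1) = 2
depth(f2(4, f1(f1(2, 2, 3), f1(2, 2, 4), f3(2)))) = 1 + max(0, 2) = 3
depth(f2(4, 2)) = 1 + max(0, 0) = 1
depth(f2(2, f2(4, 2))) = 1 + max(0, 1) = 2
depth(f2(4, f2(2, f2(4, 2)))) = 1 + max(0, 2) = 3
depth(f2(2, 3)) = 1 + max(0, 0) = 1
depth(f2(f3(2), f2(2, 3))) = 1 + max(1, 1) = 2
depth(f1(4, 2, 4)) = 1 + max(0, 0, 0) = 1
depth(f1(f2(2, 3), 2, f1(4, 2, 4))) = 1 + max(1, 0, 1) = 2
depth(f1(3, 2, 3)) = 1 + max(0, 0, 0) = 1
depth(f2(f1(2, 2, 4), f1(3, 2, 3))) = 1 + max(1, 1) = 2
depth(f1(f2(f3(2), f2(2, 3)), f1(f2(2, 3), 2, f1(4, 2, 4)), f2(f1(2, 2, 4), f1(3, 2, 3)))) = 1 + max(2, 2, 2) = 3
depth(f2(f2(4, f2(2, f2(4, 2))), f1(f2(f3(2), f2(2, 3)), f1(f2(2, 3), 2, f1(4, 2, 4)), f2(f1(2, 2, 4), f1(3, 2, 3))))) = 1 + max(3, 3) = 4
depth(f2(f2(f2(4, f2(2, f2(4, 2))), f1(f2(f3(2), f2(2, 3)), f1(f2(2, 3), 2, f1(4, 2, 4)), f2(f1(2, 2, 4), f1(3, 2, 3)))), 3)) = 1 + max(4, 0) = 5
depth(f3(f2(f2(f2(4, f2(2, f2(4, 2))), f1(f2(f3(2), f2(2, 3)), f1(f2(2, 3), 2, f1(4, 2, 4)), f2(f1(2, 2, 4), f1(3, 2, 3)))), 3))) = 1 + depth(f2(f2(f2(4, f2(2, f2(4, 2))), f1(f2(f3(2), f2(2, 3)), f1(f2(2, 3), 2, f1(4, 2, 4)), f2(f1(2, 2, 4), f1(3, 2, 3)))), 3)) = 1 + 5 = 6
depth(f1(f3(f2(f2(3, 2), f3(f1(4, 4, 3)))), f2(4, f1(f1(2, 2, 3), f1(2, 2, 4), f3(2))), f3(f2(f2(f2(4, f2(2, f2(4, 2))), f1(f2(f3(2), f2(2, 3)), f1(f2(2, 3), 2, f1(4, 2, 4)), f2(f1(2, 2, 4), f1(3, 2, 3)))), 3)))) = 1 + max(4, 3, 6) = 7

7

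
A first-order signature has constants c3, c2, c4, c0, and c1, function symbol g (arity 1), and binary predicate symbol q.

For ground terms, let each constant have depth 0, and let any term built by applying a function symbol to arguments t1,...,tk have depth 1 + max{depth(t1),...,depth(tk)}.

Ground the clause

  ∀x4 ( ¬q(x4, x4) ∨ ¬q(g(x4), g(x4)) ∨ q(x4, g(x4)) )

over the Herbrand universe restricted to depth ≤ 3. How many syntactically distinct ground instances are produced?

Ground terms of depth ≤ 3:
  Write N_k for the number of ground terms of depth ≤ k. A term of depth ≤ k is either a constant or a function symbol applied to arguments of depth ≤ k−1, so N_k = 5 + N_{k-1}.
  N_0 = 5
  N_1 = 5 + 5 = 10
  N_2 = 5 + 10 = 15
  N_3 = 5 + 15 = 20
So there are 20 ground terms available for substitution.
The variable x4 ranges independently over the available ground terms, and distinct assignments produce distinct instances.
Number of ground instances = 20.

20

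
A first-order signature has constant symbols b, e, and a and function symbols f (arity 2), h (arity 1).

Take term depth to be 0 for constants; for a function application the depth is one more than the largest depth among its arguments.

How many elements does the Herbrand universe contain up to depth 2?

If N_k denotes the number of depth-≤k ground terms, the 3 constants give N_0 = 3, and each function symbol of arity r contributes N_{k-1}^r new terms at level k: N_k = 3 + N_{k-1}^2 + N_{k-1}.
N_0 = 3
N_1 = 3 + 3^2 + 3 = 15
N_2 = 3 + 15^2 + 15 = 243

243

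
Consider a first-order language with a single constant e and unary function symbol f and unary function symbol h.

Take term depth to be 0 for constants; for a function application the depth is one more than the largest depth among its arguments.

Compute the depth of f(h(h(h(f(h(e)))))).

depth(h(e)) = 1 + depth(e) = 1 + 0 = 1
depth(f(h(e))) = 1 + depth(h(e)) = 1 + 1 = 2
depth(h(f(h(e)))) = 1 + depth(f(h(e))) = 1 + 2 = 3
depth(h(h(f(h(e))))) = 1 + depth(h(f(h(e)))) = 1 + 3 = 4
depth(h(h(h(f(h(e)))))) = 1 + depth(h(h(f(h(e))))) = 1 + 4 = 5
depth(f(h(h(h(f(h(e))))))) = 1 + depth(h(h(h(f(h(e)))))) = 1 + 5 = 6

6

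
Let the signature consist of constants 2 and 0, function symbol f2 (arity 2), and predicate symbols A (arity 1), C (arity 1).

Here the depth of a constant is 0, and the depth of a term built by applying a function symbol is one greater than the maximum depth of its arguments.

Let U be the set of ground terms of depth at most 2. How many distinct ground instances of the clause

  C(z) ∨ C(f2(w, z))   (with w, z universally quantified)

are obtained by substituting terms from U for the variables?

1444

Ground terms of depth ≤ 2:
  Let N_k count ground terms of depth at most k. Each non-constant term of depth ≤ k is some function symbol applied to depth-≤(k−1) arguments, giving N_k = 2 + N_{k-1}^2.
  N_0 = 2
  N_1 = 2 + 2^2 = 6
  N_2 = 2 + 6^2 = 38
So there are 38 ground terms available for substitution.
Each of w, z ranges independently over the available ground terms, and distinct assignments produce distinct instances.
Number of ground instances = 38^2 = 1444.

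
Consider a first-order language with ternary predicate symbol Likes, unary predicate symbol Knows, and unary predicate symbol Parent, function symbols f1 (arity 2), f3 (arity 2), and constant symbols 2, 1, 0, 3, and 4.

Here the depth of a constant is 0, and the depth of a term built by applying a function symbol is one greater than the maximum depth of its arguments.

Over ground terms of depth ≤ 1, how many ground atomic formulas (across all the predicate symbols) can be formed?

First count ground terms of depth ≤ 1.
Write N_k for the number of ground terms of depth ≤ k. A term of depth ≤ k is either a constant or a function symbol applied to arguments of depth ≤ k−1, so N_k = 5 + N_{k-1}^2 + N_{k-1}^2.
N_0 = 5
N_1 = 5 + 5^2 + 5^2 = 55
So |H| = 55.
Ground atoms are formed by filling each argument slot of a predicate with a term from H, so an r-ary predicate gives |H|^r atoms:
  Likes: 55^3 = 166375;  Knows: 55;  Parent: 55
Total ground atoms: 166375 + 55 + 55 = 166485.

166485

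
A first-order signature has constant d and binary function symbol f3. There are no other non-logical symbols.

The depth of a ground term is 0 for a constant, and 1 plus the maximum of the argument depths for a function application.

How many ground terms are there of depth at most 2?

Let N_k = |{terms of depth ≤ k}|. Then N_0 = 1 and N_k = 1 + N_{k-1}^2 for k ≥ 1 (one summand per function symbol, arity giving the exponent).
N_0 = 1
N_1 = 1 + 1^2 = 2
N_2 = 1 + 2^2 = 5
Explicitly: d, f3(d, d), f3(d, f3(d, d)), f3(f3(d, d), d), f3(f3(d, d), f3(d, d)).

5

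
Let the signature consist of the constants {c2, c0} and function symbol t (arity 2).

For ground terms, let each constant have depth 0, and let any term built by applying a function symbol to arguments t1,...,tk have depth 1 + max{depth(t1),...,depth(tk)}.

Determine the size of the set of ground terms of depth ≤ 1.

Count level by level. With function symbols t/2, the terms of depth ≤ k are the 2 constants together with each function applied to depth-≤(k−1) tuples, so N_k = 2 + N_{k-1}^2.
N_0 = 2
N_1 = 2 + 2^2 = 6
Explicitly: c2, c0, t(c2, c2), t(c2, c0), t(c0, c2), t(c0, c0).

6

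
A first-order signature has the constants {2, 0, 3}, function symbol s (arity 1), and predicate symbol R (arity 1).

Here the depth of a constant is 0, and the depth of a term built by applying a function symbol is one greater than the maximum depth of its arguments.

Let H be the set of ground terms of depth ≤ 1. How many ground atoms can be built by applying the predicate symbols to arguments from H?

First count ground terms of depth ≤ 1.
Let N_k count ground terms of depth at most k. Each non-constant term of depth ≤ k is some function symbol applied to depth-≤(k−1) arguments, giving N_k = 3 + N_{k-1}.
N_0 = 3
N_1 = 3 + 3 = 6
Explicitly: 2, 0, 3, s(2), s(0), s(3).
So |H| = 6.
For each predicate symbol, the number of ground atoms is |H| raised to its arity; summing:
  R: 6
Total ground atoms: 6.

6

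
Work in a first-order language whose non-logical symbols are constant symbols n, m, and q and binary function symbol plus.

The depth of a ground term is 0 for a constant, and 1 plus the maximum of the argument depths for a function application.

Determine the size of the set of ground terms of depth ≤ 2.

147

If N_k denotes the number of depth-≤k ground terms, the 3 constants give N_0 = 3, and each function symbol of arity r contributes N_{k-1}^r new terms at level k: N_k = 3 + N_{k-1}^2.
N_0 = 3
N_1 = 3 + 3^2 = 12
N_2 = 3 + 12^2 = 147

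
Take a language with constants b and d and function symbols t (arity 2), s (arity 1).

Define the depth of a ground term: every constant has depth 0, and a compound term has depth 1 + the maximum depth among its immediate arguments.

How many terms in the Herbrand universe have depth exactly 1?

Write N_k for the number of ground terms of depth ≤ k. A term of depth ≤ k is either a constant or a function symbol applied to arguments of depth ≤ k−1, so N_k = 2 + N_{k-1}^2 + N_{k-1}.
N_0 = 2
N_1 = 2 + 2^2 + 2 = 8
Terms of depth exactly 1: N_1 − N_0 = 8 − 2 = 6.

6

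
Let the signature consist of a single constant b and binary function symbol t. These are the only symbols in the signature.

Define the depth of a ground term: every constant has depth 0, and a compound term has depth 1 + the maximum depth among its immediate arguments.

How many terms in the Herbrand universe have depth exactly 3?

Write N_k for the number of ground terms of depth ≤ k. A term of depth ≤ k is either a constant or a function symbol applied to arguments of depth ≤ k−1, so N_k = 1 + N_{k-1}^2.
N_0 = 1
N_1 = 1 + 1^2 = 2
N_2 = 1 + 2^2 = 5
N_3 = 1 + 5^2 = 26
Terms of depth exactly 3: N_3 − N_2 = 26 − 5 = 21.

21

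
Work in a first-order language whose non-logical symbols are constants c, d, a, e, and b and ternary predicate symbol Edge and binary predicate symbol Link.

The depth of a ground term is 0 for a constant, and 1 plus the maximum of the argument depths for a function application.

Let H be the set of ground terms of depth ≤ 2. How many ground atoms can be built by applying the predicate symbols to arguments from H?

150

First count ground terms of depth ≤ 2.
With no function symbols every ground term is a constant, so there are exactly 5 ground terms at every depth bound.
N_0 = 5
N_1 = 5
N_2 = 5
So |H| = 5.
Each predicate of arity r yields |H|^r ground atoms (one per choice of an r-tuple from H):
  Edge: 5^3 = 125;  Link: 5^2 = 25
Total ground atoms: 125 + 25 = 150.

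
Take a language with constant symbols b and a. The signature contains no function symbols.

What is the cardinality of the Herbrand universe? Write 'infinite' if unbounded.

2

There are no function symbols, so every ground term is one of the 2 constants.
The Herbrand universe is {b, a}, which is finite with 2 elements.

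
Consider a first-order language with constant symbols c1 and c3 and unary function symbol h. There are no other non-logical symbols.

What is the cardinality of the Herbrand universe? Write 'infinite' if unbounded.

infinite

The signature has at least one function symbol (h, arity 1) and at least one constant (c1).
Iterating h gives infinitely many distinct ground terms: c1, h(c1), h(h(c1)), ...
So the Herbrand universe is infinite.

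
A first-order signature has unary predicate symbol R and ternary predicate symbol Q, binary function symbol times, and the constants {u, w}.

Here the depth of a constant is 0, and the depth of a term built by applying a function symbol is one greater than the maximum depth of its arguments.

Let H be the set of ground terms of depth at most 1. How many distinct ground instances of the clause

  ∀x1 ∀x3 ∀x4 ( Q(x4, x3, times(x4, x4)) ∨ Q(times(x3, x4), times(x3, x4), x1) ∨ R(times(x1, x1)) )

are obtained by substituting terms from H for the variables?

Ground terms of depth ≤ 1:
  Let N_k count ground terms of depth at most k. Each non-constant term of depth ≤ k is some function symbol applied to depth-≤(k−1) arguments, giving N_k = 2 + N_{k-1}^2.
  N_0 = 2
  N_1 = 2 + 2^2 = 6
So there are 6 ground terms available for substitution.
There are 3 variables to instantiate (x1, x3, x4), each occurring in at least one literal, so different choices give different ground instances.
Number of ground instances = 6^3 = 216.

216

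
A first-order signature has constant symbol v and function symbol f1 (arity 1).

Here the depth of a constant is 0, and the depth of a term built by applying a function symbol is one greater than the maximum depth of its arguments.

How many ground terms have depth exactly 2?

If N_k denotes the number of depth-≤k ground terms, the 1 constant gives N_0 = 1, and each function symbol of arity r contributes N_{k-1}^r new terms at level k: N_k = 1 + N_{k-1}.
N_0 = 1
N_1 = 1 + 1 = 2
N_2 = 1 + 2 = 3
Terms of depth exactly 2: N_2 − N_1 = 3 − 2 = 1.

1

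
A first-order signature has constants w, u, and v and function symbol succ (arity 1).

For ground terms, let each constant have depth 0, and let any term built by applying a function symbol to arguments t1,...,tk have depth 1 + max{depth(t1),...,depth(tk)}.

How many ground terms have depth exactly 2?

Write N_k for the number of ground terms of depth ≤ k. A term of depth ≤ k is either a constant or a function symbol applied to arguments of depth ≤ k−1, so N_k = 3 + N_{k-1}.
N_0 = 3
N_1 = 3 + 3 = 6
N_2 = 3 + 6 = 9
Terms of depth exactly 2: N_2 − N_1 = 9 − 6 = 3.

3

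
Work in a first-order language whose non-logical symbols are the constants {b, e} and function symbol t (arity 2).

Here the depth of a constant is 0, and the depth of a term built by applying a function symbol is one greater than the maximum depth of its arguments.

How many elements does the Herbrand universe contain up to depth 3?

1446

Let N_k count ground terms of depth at most k. Each non-constant term of depth ≤ k is some function symbol applied to depth-≤(k−1) arguments, giving N_k = 2 + N_{k-1}^2.
N_0 = 2
N_1 = 2 + 2^2 = 6
N_2 = 2 + 6^2 = 38
N_3 = 2 + 38^2 = 1446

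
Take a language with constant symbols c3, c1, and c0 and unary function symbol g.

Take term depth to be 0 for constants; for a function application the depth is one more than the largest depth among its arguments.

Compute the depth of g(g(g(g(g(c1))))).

5

depth(g(c1)) = 1 + depth(c1) = 1 + 0 = 1
depth(g(g(c1))) = 1 + depth(g(c1)) = 1 + 1 = 2
depth(g(g(g(c1)))) = 1 + depth(g(g(c1))) = 1 + 2 = 3
depth(g(g(g(g(c1))))) = 1 + depth(g(g(g(c1)))) = 1 + 3 = 4
depth(g(g(g(g(g(c1)))))) = 1 + depth(g(g(g(g(c1))))) = 1 + 4 = 5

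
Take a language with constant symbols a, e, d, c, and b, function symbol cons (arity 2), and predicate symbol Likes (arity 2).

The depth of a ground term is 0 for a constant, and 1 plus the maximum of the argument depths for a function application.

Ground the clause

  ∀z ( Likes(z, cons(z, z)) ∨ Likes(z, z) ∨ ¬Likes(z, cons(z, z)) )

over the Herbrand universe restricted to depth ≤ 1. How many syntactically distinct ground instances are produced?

Ground terms of depth ≤ 1:
  Count level by level. With function symbols cons/2, the terms of depth ≤ k are the 5 constants together with each function applied to depth-≤(k−1) tuples, so N_k = 5 + N_{k-1}^2.
  N_0 = 5
  N_1 = 5 + 5^2 = 30
So there are 30 ground terms available for substitution.
The variable z ranges independently over the available ground terms, and distinct assignments produce distinct instances.
Number of ground instances = 30.

30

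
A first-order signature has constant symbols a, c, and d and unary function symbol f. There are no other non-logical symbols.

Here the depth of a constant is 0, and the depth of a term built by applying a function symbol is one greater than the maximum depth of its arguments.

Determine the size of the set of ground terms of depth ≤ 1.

Let N_k = |{terms of depth ≤ k}|. Then N_0 = 3 and N_k = 3 + N_{k-1} for k ≥ 1 (one summand per function symbol, arity giving the exponent).
N_0 = 3
N_1 = 3 + 3 = 6

6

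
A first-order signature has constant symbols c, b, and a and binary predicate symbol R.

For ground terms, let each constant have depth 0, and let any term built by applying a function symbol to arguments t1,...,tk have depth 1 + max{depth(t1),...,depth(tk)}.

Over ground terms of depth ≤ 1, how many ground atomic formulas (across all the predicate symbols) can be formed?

9

First count ground terms of depth ≤ 1.
With no function symbols every ground term is a constant, so there are exactly 3 ground terms at every depth bound.
N_0 = 3
N_1 = 3
Explicitly: c, b, a.
So |H| = 3.
Ground atoms are formed by filling each argument slot of a predicate with a term from H, so an r-ary predicate gives |H|^r atoms:
  R: 3^2 = 9
Total ground atoms: 9.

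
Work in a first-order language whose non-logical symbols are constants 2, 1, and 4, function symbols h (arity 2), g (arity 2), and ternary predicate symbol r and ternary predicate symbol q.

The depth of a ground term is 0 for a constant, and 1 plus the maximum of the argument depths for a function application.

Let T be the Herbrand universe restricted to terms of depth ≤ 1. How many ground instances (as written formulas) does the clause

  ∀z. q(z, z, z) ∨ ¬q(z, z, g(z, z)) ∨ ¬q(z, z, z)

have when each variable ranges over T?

21

Ground terms of depth ≤ 1:
  If N_k denotes the number of depth-≤k ground terms, the 3 constants give N_0 = 3, and each function symbol of arity r contributes N_{k-1}^r new terms at level k: N_k = 3 + N_{k-1}^2 + N_{k-1}^2.
  N_0 = 3
  N_1 = 3 + 3^2 + 3^2 = 21
So there are 21 ground terms available for substitution.
The variable z ranges independently over the available ground terms, and distinct assignments produce distinct instances.
Number of ground instances = 21.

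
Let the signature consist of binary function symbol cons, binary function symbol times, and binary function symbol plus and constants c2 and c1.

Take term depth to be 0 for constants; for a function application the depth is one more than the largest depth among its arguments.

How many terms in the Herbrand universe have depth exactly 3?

Let N_k count ground terms of depth at most k. Each non-constant term of depth ≤ k is some function symbol applied to depth-≤(k−1) arguments, giving N_k = 2 + N_{k-1}^2 + N_{k-1}^2 + N_{k-1}^2.
N_0 = 2
N_1 = 2 + 2^2 + 2^2 + 2^2 = 14
N_2 = 2 + 14^2 + 14^2 + 14^2 = 590
N_3 = 2 + 590^2 + 590^2 + 590^2 = 1044302
Terms of depth exactly 3: N_3 − N_2 = 1044302 − 590 = 1043712.

1043712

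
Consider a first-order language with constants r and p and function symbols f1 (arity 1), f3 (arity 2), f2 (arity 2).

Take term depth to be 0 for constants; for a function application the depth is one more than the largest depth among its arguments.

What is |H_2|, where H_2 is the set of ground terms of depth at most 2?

Write N_k for the number of ground terms of depth ≤ k. A term of depth ≤ k is either a constant or a function symbol applied to arguments of depth ≤ k−1, so N_k = 2 + N_{k-1} + N_{k-1}^2 + N_{k-1}^2.
N_0 = 2
N_1 = 2 + 2 + 2^2 + 2^2 = 12
N_2 = 2 + 12 + 12^2 + 12^2 = 302

302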